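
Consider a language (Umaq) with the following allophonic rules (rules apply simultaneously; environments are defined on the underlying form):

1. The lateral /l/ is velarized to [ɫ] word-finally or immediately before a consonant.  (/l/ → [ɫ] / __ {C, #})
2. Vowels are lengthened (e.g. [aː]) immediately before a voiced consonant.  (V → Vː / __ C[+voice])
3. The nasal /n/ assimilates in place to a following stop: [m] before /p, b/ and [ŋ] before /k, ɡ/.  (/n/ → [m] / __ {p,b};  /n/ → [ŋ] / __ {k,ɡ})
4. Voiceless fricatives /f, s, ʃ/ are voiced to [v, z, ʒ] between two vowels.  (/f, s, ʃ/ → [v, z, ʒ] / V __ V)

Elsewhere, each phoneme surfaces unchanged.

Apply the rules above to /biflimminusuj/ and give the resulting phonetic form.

/b/ (word-initial) is unaffected → [b].
/i/ (between /b/ and /f/) is in the target of rule 2 but the environment (before a voiced consonant) is not met → [i].
/f/ (between /i/ and /l/) is in the target of rule 4 but the environment (between two vowels) is not met → [f].
/l/ (between /f/ and /i/): rule 1 targets it, but not word-finally or immediately before a consonant → unchanged [l].
/i/ — between /l/ and /m/, before a voiced consonant — surfaces as [iː] (rule 2).
/m/ — not in any rule's target class → [m].
/m/ (between /m/ and /i/) is unaffected → [m].
/i/ meets the environment for rule 2 (before a voiced consonant) → [iː].
/n/ (between /i/ and /u/) is in the target of rule 3 but the environment (before a labial or velar stop) is not met → [n].
/u/ — between /n/ and /s/; rule 2 does not apply here → [u].
/s/ (between /u/ and /u/) occurs between two vowels → [z] by rule 4.
/u/ (between /s/ and /j/) occurs before a voiced consonant → [uː] by rule 2.
/j/ — not in any rule's target class → [j].

[bifliːmmiːnuzuːj]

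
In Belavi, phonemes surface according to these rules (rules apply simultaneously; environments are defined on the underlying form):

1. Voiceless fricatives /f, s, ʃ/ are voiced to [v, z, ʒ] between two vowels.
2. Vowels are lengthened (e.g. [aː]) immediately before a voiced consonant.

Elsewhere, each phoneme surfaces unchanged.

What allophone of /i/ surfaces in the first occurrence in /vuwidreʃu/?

/i/ (between /w/ and /d/): before a voiced consonant, so rule 2 applies → [iː].

[iː]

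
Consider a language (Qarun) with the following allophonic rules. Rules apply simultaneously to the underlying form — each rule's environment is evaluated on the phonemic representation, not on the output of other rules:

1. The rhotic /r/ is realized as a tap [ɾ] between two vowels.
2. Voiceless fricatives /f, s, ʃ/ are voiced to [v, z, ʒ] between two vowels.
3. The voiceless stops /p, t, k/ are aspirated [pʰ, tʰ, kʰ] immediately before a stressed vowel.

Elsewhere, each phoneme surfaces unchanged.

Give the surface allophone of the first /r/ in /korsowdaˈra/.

[r]

/r/ (between /o/ and /s/) is in the target of rule 1 but the environment (between two vowels) is not met → [r].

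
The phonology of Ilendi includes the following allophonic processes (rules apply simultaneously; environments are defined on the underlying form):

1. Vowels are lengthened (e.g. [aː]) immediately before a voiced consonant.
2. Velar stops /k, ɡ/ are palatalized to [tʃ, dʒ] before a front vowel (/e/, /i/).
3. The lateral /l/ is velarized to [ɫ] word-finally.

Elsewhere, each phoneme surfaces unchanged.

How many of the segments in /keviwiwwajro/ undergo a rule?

5

Segments that undergo a rule: /k/ → [tʃ] (rule 2); /e/ → [eː] (rule 1); /i/ → [iː] (rule 1); /i/ → [iː] (rule 1); /a/ → [aː] (rule 1).
All other segments surface unchanged.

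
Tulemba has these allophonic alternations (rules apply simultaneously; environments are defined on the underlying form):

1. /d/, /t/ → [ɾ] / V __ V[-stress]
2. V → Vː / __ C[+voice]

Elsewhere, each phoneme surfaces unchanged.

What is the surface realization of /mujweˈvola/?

[muːjweːˈvoːla]

/m/ (word-initial) is unaffected → [m].
/u/ meets the environment for rule 2 (before a voiced consonant) → [uː].
/j/ — not in any rule's target class → [j].
/w/ — not in any rule's target class → [w].
/e/ (between /w/ and /v/): before a voiced consonant, so rule 2 applies → [eː].
/v/ stays [v].
/o/ (between /v/ and /l/) occurs before a voiced consonant → [oː] by rule 2.
/l/ stays [l].
/a/ — word-final; rule 2 does not apply here → [a].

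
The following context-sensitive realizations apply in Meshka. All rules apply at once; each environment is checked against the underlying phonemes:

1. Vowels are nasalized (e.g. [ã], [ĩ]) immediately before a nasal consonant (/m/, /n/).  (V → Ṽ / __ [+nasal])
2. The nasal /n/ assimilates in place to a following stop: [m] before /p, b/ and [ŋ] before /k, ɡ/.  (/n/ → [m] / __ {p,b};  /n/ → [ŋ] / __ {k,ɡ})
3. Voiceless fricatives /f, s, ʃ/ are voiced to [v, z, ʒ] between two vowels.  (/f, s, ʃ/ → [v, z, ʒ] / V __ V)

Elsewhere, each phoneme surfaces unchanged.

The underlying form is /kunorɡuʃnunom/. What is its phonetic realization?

/k/ stays [k].
/u/ meets the environment for rule 1 (before a nasal consonant) → [ũ].
/n/ (between /u/ and /o/) fails the environment for rule 2, so it stays [n].
/o/ (between /n/ and /r/): rule 1 targets it, but not before a nasal consonant → unchanged [o].
/r/ (between /o/ and /ɡ/) is unaffected → [r].
/ɡ/ — not in any rule's target class → [ɡ].
/u/ — between /ɡ/ and /ʃ/; rule 1 does not apply here → [u].
/ʃ/ (between /u/ and /n/) fails the environment for rule 3, so it stays [ʃ].
/n/ (between /ʃ/ and /u/) fails the environment for rule 2, so it stays [n].
/u/ — between /n/ and /n/, before a nasal consonant — surfaces as [ũ] (rule 1).
/n/ (between /u/ and /o/) fails the environment for rule 2, so it stays [n].
Rule 1 applies to /o/ (between /n/ and /m/: before a nasal consonant) → [õ].
/m/ — not in any rule's target class → [m].

[kũnorɡuʃnũnõm]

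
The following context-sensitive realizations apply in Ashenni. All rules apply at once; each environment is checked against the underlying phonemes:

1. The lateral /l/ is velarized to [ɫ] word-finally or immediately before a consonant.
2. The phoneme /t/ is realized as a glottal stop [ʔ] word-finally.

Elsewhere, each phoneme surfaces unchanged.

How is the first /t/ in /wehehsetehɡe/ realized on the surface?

/t/ (between /e/ and /e/) fails the environment for rule 2, so it stays [t].

[t]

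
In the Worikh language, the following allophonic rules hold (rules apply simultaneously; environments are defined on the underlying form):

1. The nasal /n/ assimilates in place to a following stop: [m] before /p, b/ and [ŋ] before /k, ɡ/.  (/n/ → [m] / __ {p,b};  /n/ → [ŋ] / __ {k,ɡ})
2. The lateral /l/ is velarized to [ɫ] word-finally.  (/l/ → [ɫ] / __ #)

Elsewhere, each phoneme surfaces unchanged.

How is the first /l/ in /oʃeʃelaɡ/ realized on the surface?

[l]

/l/ (between /e/ and /a/) fails the environment for rule 2, so it stays [l].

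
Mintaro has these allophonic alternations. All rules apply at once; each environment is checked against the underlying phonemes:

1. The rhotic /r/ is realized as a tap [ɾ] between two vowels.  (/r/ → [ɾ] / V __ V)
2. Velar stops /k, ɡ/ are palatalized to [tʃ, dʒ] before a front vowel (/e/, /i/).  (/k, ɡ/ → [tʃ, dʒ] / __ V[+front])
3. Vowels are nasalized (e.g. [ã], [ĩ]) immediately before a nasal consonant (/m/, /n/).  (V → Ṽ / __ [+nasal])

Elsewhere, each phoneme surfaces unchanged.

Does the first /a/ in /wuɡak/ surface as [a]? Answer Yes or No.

Yes

/a/ (between /ɡ/ and /k/): rule 3 targets it, but not before a nasal consonant → unchanged [a].
The actual realization is [a], which matches [a].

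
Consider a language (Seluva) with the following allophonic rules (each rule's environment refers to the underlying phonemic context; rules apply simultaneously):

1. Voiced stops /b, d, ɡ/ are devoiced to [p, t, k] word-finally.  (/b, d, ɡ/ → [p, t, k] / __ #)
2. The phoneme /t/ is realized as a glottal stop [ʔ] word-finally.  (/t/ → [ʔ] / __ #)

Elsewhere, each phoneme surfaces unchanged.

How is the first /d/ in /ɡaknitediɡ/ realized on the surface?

[d]

/d/ (between /e/ and /i/) is in the target of rule 1 but the environment (word-finally) is not met → [d].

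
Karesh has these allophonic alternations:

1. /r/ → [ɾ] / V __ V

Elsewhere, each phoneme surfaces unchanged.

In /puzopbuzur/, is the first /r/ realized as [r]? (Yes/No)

Yes

/r/ (word-final) fails the environment for rule 1, so it stays [r].
The actual realization is [r], which matches [r].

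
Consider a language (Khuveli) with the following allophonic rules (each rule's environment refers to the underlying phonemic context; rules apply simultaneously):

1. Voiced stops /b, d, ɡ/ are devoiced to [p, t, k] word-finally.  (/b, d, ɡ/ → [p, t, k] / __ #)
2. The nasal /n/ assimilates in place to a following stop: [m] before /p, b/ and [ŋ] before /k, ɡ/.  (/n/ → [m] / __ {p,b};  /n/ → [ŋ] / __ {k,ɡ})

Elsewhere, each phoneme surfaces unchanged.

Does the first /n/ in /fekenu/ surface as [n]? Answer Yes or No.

/n/ — between /e/ and /u/; rule 2 does not apply here → [n].
The actual realization is [n], which matches [n].

Yes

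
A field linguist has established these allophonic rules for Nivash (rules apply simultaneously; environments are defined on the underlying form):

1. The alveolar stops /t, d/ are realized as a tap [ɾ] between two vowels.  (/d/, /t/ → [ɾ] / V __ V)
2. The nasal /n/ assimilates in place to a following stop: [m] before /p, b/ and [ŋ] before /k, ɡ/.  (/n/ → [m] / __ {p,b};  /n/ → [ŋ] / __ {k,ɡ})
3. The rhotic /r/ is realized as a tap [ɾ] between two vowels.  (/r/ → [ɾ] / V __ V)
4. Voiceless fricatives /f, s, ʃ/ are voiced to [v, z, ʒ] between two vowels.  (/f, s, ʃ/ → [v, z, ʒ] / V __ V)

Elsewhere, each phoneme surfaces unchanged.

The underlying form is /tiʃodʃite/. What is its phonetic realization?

[tiʒodʃiɾe]

/t/ (word-initial) fails the environment for rule 1, so it stays [t].
/i/ — not in any rule's target class → [i].
/ʃ/ meets the environment for rule 4 (between two vowels) → [ʒ].
/o/ — not in any rule's target class → [o].
/d/ (between /o/ and /ʃ/) is in the target of rule 1 but the environment (between two vowels) is not met → [d].
/ʃ/ (between /d/ and /i/) is in the target of rule 4 but the environment (between two vowels) is not met → [ʃ].
/i/ — not in any rule's target class → [i].
/t/ — between /i/ and /e/, between two vowels — surfaces as [ɾ] (rule 1).
/e/ (word-final): no rule targets it → [e].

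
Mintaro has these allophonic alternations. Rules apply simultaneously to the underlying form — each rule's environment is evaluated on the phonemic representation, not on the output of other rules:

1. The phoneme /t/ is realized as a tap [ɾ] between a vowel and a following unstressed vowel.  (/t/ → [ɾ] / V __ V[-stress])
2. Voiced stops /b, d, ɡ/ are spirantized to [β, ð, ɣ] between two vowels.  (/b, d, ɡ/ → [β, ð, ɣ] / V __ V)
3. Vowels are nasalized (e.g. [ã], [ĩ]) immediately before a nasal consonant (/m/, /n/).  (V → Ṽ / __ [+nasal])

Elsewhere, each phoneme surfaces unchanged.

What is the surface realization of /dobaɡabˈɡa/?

[doβaɣabˈɡa]

/d/ (word-initial) is in the target of rule 2 but the environment (between two vowels) is not met → [d].
/o/ — between /d/ and /b/; rule 3 does not apply here → [o].
/b/ meets the environment for rule 2 (between two vowels) → [β].
/a/ (between /b/ and /ɡ/) fails the environment for rule 3, so it stays [a].
Rule 2 applies to /ɡ/ (between /a/ and /a/: between two vowels) → [ɣ].
/a/ (between /ɡ/ and /b/): rule 3 targets it, but not before a nasal consonant → unchanged [a].
/b/ — between /a/ and /ɡ/; rule 2 does not apply here → [b].
/ɡ/ — between /b/ and /a/; rule 2 does not apply here → [ɡ].
/a/ (word-final) fails the environment for rule 3, so it stays [a].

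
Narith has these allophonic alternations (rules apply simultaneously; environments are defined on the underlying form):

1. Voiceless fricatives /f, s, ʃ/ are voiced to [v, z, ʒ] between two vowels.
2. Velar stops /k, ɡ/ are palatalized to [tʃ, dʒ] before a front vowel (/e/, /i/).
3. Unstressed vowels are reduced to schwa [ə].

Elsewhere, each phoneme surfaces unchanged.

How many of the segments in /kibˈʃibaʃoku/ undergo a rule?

Segments that undergo a rule: /k/ → [tʃ] (rule 2); /i/ → [ə] (rule 3); /a/ → [ə] (rule 3); /ʃ/ → [ʒ] (rule 1); /o/ → [ə] (rule 3); /u/ → [ə] (rule 3).
All other segments surface unchanged.

6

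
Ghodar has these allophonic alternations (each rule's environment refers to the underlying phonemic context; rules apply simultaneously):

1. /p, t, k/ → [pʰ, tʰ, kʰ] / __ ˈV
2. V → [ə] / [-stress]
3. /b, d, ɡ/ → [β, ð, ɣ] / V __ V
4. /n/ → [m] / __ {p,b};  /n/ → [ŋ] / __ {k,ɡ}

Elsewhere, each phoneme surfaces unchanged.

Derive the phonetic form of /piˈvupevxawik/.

/p/ — word-initial; rule 1 does not apply here → [p].
/i/ (between /p/ and /v/): in an unstressed syllable, so rule 2 applies → [ə].
/v/ (between /i/ and /u/): no rule targets it → [v].
/u/ (between /v/ and /p/) is in the target of rule 2 but the environment (in an unstressed syllable) is not met → [u].
/p/ (between /u/ and /e/) fails the environment for rule 1, so it stays [p].
/e/ meets the environment for rule 2 (in an unstressed syllable) → [ə].
/v/ stays [v].
/x/ — not in any rule's target class → [x].
/a/ — between /x/ and /w/, in an unstressed syllable — surfaces as [ə] (rule 2).
/w/ stays [w].
/i/ (between /w/ and /k/) occurs in an unstressed syllable → [ə] by rule 2.
/k/ (word-final) is in the target of rule 1 but the environment (immediately before a stressed vowel) is not met → [k].

[pəˈvupəvxəwək]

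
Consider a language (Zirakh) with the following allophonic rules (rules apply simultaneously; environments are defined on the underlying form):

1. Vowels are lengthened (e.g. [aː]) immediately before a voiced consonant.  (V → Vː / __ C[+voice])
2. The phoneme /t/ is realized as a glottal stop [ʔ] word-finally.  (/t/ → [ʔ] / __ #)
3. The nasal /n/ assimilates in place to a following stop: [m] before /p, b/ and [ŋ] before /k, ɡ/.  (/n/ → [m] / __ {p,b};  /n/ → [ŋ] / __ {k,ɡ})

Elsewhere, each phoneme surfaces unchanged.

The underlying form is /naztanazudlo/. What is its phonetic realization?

/n/ — word-initial; rule 3 does not apply here → [n].
/a/ meets the environment for rule 1 (before a voiced consonant) → [aː].
/z/ (between /a/ and /t/) is unaffected → [z].
/t/ (between /z/ and /a/) is in the target of rule 2 but the environment (word-finally) is not met → [t].
/a/ (between /t/ and /n/): before a voiced consonant, so rule 1 applies → [aː].
/n/ (between /a/ and /a/) is in the target of rule 3 but the environment (before a labial or velar stop) is not met → [n].
/a/ meets the environment for rule 1 (before a voiced consonant) → [aː].
/z/ (between /a/ and /u/) is unaffected → [z].
/u/ (between /z/ and /d/): before a voiced consonant, so rule 1 applies → [uː].
/d/ stays [d].
/l/ — not in any rule's target class → [l].
/o/ — word-final; rule 1 does not apply here → [o].

[naːztaːnaːzuːdlo]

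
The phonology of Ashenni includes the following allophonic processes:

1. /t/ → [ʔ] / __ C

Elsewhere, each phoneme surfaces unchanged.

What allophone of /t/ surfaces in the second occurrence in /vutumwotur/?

/t/ (between /o/ and /u/): rule 1 targets it, but not immediately before a consonant → unchanged [t].

[t]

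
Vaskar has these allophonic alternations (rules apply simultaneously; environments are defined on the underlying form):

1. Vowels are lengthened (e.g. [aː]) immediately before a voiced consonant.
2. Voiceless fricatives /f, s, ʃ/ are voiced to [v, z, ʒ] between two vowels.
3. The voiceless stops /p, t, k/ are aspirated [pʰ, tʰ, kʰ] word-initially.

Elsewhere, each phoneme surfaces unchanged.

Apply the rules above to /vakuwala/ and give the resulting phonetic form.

/v/ (word-initial) is unaffected → [v].
/a/ — between /v/ and /k/; rule 1 does not apply here → [a].
/k/ — between /a/ and /u/; rule 3 does not apply here → [k].
/u/ (between /k/ and /w/) occurs before a voiced consonant → [uː] by rule 1.
/w/ stays [w].
/a/ (between /w/ and /l/) occurs before a voiced consonant → [aː] by rule 1.
/l/ (between /a/ and /a/): no rule targets it → [l].
/a/ — word-final; rule 1 does not apply here → [a].

[vakuːwaːla]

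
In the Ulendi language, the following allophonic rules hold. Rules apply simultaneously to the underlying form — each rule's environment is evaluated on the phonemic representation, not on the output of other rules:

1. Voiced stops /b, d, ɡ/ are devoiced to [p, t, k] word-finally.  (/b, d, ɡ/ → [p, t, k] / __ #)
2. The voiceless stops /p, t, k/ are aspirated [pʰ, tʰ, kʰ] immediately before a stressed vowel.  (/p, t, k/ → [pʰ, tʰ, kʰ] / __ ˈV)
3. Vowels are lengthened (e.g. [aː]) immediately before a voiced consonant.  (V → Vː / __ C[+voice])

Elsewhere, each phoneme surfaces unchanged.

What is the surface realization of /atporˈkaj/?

/a/ — word-initial; rule 3 does not apply here → [a].
/t/ — between /a/ and /p/; rule 2 does not apply here → [t].
/p/ (between /t/ and /o/) fails the environment for rule 2, so it stays [p].
/o/ — between /p/ and /r/, before a voiced consonant — surfaces as [oː] (rule 3).
Rule 2 applies to /k/ (between /r/ and /a/: immediately before a stressed vowel) → [kʰ].
/a/ (between /k/ and /j/) occurs before a voiced consonant → [aː] by rule 3.

[atpoːrˈkʰaːj]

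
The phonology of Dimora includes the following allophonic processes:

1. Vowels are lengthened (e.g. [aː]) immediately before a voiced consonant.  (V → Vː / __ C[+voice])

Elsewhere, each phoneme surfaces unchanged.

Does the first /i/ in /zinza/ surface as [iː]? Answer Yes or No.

/i/ (between /z/ and /n/): before a voiced consonant, so rule 1 applies → [iː].
The actual realization is [iː], which matches [iː].

Yes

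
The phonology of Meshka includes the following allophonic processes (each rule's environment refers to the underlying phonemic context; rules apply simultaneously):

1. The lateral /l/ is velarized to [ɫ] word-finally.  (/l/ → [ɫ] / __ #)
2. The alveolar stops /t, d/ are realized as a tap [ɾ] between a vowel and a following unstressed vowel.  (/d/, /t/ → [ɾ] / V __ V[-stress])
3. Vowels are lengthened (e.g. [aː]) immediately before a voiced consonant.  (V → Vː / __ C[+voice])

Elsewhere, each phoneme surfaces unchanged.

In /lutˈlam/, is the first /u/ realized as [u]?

/u/ — between /l/ and /t/; rule 3 does not apply here → [u].
The actual realization is [u], which matches [u].

Yes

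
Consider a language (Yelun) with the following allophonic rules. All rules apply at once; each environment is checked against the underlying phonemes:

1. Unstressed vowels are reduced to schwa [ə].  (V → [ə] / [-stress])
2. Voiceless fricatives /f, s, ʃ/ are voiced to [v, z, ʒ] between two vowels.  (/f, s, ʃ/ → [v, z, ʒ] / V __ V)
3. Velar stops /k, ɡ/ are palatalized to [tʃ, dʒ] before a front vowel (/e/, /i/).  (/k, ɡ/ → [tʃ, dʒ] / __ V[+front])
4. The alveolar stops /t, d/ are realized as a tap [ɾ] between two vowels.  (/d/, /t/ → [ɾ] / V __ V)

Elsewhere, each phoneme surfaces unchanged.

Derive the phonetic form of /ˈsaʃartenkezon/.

/s/ (word-initial): rule 2 targets it, but not between two vowels → unchanged [s].
/a/ (between /s/ and /ʃ/) is in the target of rule 1 but the environment (in an unstressed syllable) is not met → [a].
/ʃ/ meets the environment for rule 2 (between two vowels) → [ʒ].
/a/ (between /ʃ/ and /r/) occurs in an unstressed syllable → [ə] by rule 1.
/r/ stays [r].
/t/ (between /r/ and /e/) fails the environment for rule 4, so it stays [t].
/e/ (between /t/ and /n/) occurs in an unstressed syllable → [ə] by rule 1.
/n/ (between /e/ and /k/) is unaffected → [n].
/k/ (between /n/ and /e/) occurs before a front vowel → [tʃ] by rule 3.
/e/ — between /k/ and /z/, in an unstressed syllable — surfaces as [ə] (rule 1).
/z/ (between /e/ and /o/): no rule targets it → [z].
/o/ — between /z/ and /n/, in an unstressed syllable — surfaces as [ə] (rule 1).
/n/ (word-final) is unaffected → [n].

[ˈsaʒərtəntʃəzən]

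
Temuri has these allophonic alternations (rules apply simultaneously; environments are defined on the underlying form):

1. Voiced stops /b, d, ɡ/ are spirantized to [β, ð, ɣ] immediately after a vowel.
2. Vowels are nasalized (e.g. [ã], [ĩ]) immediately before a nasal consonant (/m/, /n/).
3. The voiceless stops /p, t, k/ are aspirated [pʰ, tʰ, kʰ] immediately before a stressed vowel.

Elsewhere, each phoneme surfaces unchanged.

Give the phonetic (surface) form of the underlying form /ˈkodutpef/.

[ˈkʰoðutpef]

/k/ (word-initial) occurs immediately before a stressed vowel → [kʰ] by rule 3.
/o/ (between /k/ and /d/): rule 2 targets it, but not before a nasal consonant → unchanged [o].
/d/ meets the environment for rule 1 (immediately after a vowel) → [ð].
/u/ (between /d/ and /t/): rule 2 targets it, but not before a nasal consonant → unchanged [u].
/t/ (between /u/ and /p/) is in the target of rule 3 but the environment (immediately before a stressed vowel) is not met → [t].
/p/ — between /t/ and /e/; rule 3 does not apply here → [p].
/e/ (between /p/ and /f/): rule 2 targets it, but not before a nasal consonant → unchanged [e].
/f/ stays [f].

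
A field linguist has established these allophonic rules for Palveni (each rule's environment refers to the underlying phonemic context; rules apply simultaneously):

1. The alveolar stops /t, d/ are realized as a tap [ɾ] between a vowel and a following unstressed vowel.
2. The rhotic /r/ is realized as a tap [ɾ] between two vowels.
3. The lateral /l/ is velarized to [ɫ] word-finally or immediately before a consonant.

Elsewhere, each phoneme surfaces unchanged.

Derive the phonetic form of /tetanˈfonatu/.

[teɾanˈfonaɾu]

/t/ (word-initial): rule 1 targets it, but not between a vowel and a following unstressed vowel → unchanged [t].
/e/ (between /t/ and /t/): no rule targets it → [e].
/t/ — between /e/ and /a/, between a vowel and a following unstressed vowel — surfaces as [ɾ] (rule 1).
/a/ stays [a].
/n/ (between /a/ and /f/): no rule targets it → [n].
/f/ (between /n/ and /o/): no rule targets it → [f].
/o/ (between /f/ and /n/): no rule targets it → [o].
/n/ — not in any rule's target class → [n].
/a/ (between /n/ and /t/) is unaffected → [a].
/t/ (between /a/ and /u/): between a vowel and a following unstressed vowel, so rule 1 applies → [ɾ].
/u/ — not in any rule's target class → [u].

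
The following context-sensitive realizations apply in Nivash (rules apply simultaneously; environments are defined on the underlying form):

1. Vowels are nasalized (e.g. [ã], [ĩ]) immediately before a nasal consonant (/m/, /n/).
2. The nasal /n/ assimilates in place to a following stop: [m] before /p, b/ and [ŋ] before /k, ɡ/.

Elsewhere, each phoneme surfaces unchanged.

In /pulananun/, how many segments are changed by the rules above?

3

Segments that undergo a rule: /a/ → [ã] (rule 1); /a/ → [ã] (rule 1); /u/ → [ũ] (rule 1).
All other segments surface unchanged.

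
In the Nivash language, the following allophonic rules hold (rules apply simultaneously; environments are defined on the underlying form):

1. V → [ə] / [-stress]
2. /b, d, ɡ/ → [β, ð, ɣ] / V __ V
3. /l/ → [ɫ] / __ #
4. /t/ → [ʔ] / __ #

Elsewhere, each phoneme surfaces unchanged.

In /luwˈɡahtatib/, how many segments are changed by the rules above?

3

Segments that undergo a rule: /u/ → [ə] (rule 1); /a/ → [ə] (rule 1); /i/ → [ə] (rule 1).
All other segments surface unchanged.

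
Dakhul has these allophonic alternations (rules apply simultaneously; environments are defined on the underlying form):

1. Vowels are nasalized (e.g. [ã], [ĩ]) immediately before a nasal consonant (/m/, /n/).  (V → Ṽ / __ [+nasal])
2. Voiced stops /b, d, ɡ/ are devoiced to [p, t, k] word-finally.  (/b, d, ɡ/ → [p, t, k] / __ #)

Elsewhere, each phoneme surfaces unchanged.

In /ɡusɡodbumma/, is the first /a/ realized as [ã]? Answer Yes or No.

No

/a/ (word-final): rule 1 targets it, but not before a nasal consonant → unchanged [a].
The actual realization is [a], not [ã].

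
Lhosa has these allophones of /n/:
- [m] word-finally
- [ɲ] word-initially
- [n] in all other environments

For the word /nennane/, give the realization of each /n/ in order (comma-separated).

Occurrence 1 (position 1): word-initially → [ɲ].
Occurrence 2 (position 3): no conditioning environment matches → elsewhere allophone [n].
Occurrence 3 (position 4): no conditioning environment matches → elsewhere allophone [n].
Occurrence 4 (position 6): no conditioning environment matches → elsewhere allophone [n].

[ɲ], [n], [n], [n]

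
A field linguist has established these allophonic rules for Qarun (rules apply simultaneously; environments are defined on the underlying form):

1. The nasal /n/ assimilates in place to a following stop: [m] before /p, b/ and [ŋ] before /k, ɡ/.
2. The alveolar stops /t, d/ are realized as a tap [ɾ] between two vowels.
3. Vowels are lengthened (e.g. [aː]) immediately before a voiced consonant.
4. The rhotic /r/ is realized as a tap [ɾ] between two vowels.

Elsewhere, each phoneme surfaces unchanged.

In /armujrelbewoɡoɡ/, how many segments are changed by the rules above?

6

Segments that undergo a rule: /a/ → [aː] (rule 3); /u/ → [uː] (rule 3); /e/ → [eː] (rule 3); /e/ → [eː] (rule 3); /o/ → [oː] (rule 3); /o/ → [oː] (rule 3).
All other segments surface unchanged.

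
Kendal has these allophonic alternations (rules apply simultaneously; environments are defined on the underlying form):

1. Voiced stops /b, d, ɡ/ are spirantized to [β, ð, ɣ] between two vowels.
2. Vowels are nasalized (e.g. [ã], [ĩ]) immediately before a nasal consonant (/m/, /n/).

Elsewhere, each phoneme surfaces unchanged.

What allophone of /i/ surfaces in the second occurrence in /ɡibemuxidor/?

/i/ (between /x/ and /d/) fails the environment for rule 2, so it stays [i].

[i]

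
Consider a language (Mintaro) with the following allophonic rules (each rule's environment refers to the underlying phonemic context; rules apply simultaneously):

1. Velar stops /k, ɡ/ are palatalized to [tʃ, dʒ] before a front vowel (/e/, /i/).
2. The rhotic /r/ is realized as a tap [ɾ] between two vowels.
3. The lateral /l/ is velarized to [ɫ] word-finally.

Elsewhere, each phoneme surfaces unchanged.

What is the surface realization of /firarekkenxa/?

[fiɾaɾektʃenxa]

/f/ (word-initial) is unaffected → [f].
/i/ (between /f/ and /r/): no rule targets it → [i].
/r/ — between /i/ and /a/, between two vowels — surfaces as [ɾ] (rule 2).
/a/ stays [a].
/r/ — between /a/ and /e/, between two vowels — surfaces as [ɾ] (rule 2).
/e/ — not in any rule's target class → [e].
/k/ (between /e/ and /k/) fails the environment for rule 1, so it stays [k].
/k/ meets the environment for rule 1 (before a front vowel) → [tʃ].
/e/ — not in any rule's target class → [e].
/n/ — not in any rule's target class → [n].
/x/ (between /n/ and /a/): no rule targets it → [x].
/a/ stays [a].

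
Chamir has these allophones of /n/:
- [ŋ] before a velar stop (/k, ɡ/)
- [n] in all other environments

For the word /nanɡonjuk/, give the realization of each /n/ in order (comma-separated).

Occurrence 1 (position 1): no conditioning environment matches → elsewhere allophone [n].
Occurrence 2 (position 3): before a velar stop → [ŋ].
Occurrence 3 (position 6): no conditioning environment matches → elsewhere allophone [n].

[n], [ŋ], [n]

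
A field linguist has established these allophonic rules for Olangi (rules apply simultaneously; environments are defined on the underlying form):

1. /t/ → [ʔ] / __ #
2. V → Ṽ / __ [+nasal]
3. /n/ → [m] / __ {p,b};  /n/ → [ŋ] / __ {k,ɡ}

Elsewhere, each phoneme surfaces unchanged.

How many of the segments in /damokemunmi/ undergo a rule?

3

Segments that undergo a rule: /a/ → [ã] (rule 2); /e/ → [ẽ] (rule 2); /u/ → [ũ] (rule 2).
All other segments surface unchanged.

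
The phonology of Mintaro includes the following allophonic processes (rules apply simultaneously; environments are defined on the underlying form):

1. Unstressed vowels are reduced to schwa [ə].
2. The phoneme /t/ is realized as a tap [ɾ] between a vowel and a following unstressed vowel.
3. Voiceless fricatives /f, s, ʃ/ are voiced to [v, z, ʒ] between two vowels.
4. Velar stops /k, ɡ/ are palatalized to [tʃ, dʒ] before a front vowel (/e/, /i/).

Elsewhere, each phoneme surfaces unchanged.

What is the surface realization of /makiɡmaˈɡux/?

/m/ (word-initial): no rule targets it → [m].
/a/ meets the environment for rule 1 (in an unstressed syllable) → [ə].
/k/ (between /a/ and /i/) occurs before a front vowel → [tʃ] by rule 4.
/i/ meets the environment for rule 1 (in an unstressed syllable) → [ə].
/ɡ/ (between /i/ and /m/) fails the environment for rule 4, so it stays [ɡ].
/m/ stays [m].
/a/ (between /m/ and /ɡ/): in an unstressed syllable, so rule 1 applies → [ə].
/ɡ/ (between /a/ and /u/) is in the target of rule 4 but the environment (before a front vowel) is not met → [ɡ].
/u/ — between /ɡ/ and /x/; rule 1 does not apply here → [u].
/x/ (word-final): no rule targets it → [x].

[mətʃəɡməˈɡux]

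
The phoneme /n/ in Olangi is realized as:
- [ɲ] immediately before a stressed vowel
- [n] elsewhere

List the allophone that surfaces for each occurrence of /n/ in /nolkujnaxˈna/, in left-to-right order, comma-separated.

[n], [n], [ɲ]

Occurrence 1 (position 1): no conditioning environment matches → elsewhere allophone [n].
Occurrence 2 (position 7): no conditioning environment matches → elsewhere allophone [n].
Occurrence 3 (position 10): immediately before a stressed vowel → [ɲ].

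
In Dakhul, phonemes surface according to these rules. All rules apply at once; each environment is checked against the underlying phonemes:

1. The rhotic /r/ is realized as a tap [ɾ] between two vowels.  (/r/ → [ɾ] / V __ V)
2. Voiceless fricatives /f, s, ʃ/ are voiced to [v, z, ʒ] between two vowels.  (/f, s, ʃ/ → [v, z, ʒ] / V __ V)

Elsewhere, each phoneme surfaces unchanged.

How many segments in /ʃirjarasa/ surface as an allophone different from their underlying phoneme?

Segments that undergo a rule: /r/ → [ɾ] (rule 1); /s/ → [z] (rule 2).
All other segments surface unchanged.

2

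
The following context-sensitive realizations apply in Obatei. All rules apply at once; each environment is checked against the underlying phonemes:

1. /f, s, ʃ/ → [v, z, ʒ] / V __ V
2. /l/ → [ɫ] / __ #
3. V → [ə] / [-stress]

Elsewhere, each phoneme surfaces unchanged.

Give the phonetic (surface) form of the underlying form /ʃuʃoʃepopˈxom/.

[ʃəʒəʒəpəpˈxom]

/ʃ/ (word-initial) is in the target of rule 1 but the environment (between two vowels) is not met → [ʃ].
/u/ — between /ʃ/ and /ʃ/, in an unstressed syllable — surfaces as [ə] (rule 3).
Rule 1 applies to /ʃ/ (between /u/ and /o/: between two vowels) → [ʒ].
/o/ — between /ʃ/ and /ʃ/, in an unstressed syllable — surfaces as [ə] (rule 3).
Rule 1 applies to /ʃ/ (between /o/ and /e/: between two vowels) → [ʒ].
/e/ meets the environment for rule 3 (in an unstressed syllable) → [ə].
/p/ — not in any rule's target class → [p].
/o/ (between /p/ and /p/) occurs in an unstressed syllable → [ə] by rule 3.
/p/ (between /o/ and /x/): no rule targets it → [p].
/x/ stays [x].
/o/ (between /x/ and /m/): rule 3 targets it, but not in an unstressed syllable → unchanged [o].
/m/ — not in any rule's target class → [m].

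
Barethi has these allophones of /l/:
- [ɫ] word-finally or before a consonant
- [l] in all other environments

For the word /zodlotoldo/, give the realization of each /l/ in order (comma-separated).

Occurrence 1 (position 4): no conditioning environment matches → elsewhere allophone [l].
Occurrence 2 (position 8): word-finally or before a consonant → [ɫ].

[l], [ɫ]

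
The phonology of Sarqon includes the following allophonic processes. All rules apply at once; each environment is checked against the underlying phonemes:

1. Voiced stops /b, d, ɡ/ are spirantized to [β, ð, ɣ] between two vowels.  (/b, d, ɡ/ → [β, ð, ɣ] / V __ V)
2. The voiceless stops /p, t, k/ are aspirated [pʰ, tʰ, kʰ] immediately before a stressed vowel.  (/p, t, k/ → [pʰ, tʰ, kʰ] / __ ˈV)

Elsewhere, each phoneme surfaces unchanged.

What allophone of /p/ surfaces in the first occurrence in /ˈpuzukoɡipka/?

/p/ meets the environment for rule 2 (immediately before a stressed vowel) → [pʰ].

[pʰ]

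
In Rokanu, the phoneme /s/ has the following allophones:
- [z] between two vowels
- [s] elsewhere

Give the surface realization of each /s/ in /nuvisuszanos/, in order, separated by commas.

Occurrence 1 (position 5): between two vowels → [z].
Occurrence 2 (position 7): no conditioning environment matches → elsewhere allophone [s].
Occurrence 3 (position 12): no conditioning environment matches → elsewhere allophone [s].

[z], [s], [s]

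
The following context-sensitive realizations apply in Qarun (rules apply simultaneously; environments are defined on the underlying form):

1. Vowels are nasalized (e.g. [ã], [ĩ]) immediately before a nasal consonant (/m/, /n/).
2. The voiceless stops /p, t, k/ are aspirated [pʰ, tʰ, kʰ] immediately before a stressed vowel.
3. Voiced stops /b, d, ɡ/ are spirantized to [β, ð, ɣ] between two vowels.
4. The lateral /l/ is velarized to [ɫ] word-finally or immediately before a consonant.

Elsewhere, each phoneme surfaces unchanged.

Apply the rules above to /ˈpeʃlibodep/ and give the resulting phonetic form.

/p/ meets the environment for rule 2 (immediately before a stressed vowel) → [pʰ].
/e/ (between /p/ and /ʃ/) is in the target of rule 1 but the environment (before a nasal consonant) is not met → [e].
/ʃ/ stays [ʃ].
/l/ — between /ʃ/ and /i/; rule 4 does not apply here → [l].
/i/ — between /l/ and /b/; rule 1 does not apply here → [i].
/b/ meets the environment for rule 3 (between two vowels) → [β].
/o/ (between /b/ and /d/) is in the target of rule 1 but the environment (before a nasal consonant) is not met → [o].
/d/ (between /o/ and /e/) occurs between two vowels → [ð] by rule 3.
/e/ (between /d/ and /p/) fails the environment for rule 1, so it stays [e].
/p/ (word-final) fails the environment for rule 2, so it stays [p].

[ˈpʰeʃliβoðep]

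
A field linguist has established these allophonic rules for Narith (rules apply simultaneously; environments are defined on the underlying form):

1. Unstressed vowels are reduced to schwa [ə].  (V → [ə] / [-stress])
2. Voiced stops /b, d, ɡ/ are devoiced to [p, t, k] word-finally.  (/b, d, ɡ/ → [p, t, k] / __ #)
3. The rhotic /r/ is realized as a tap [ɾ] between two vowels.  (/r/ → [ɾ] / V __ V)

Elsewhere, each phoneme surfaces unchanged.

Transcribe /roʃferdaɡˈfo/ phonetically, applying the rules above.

/r/ (word-initial): rule 3 targets it, but not between two vowels → unchanged [r].
/o/ meets the environment for rule 1 (in an unstressed syllable) → [ə].
/ʃ/ — not in any rule's target class → [ʃ].
/f/ — not in any rule's target class → [f].
/e/ — between /f/ and /r/, in an unstressed syllable — surfaces as [ə] (rule 1).
/r/ (between /e/ and /d/): rule 3 targets it, but not between two vowels → unchanged [r].
/d/ (between /r/ and /a/) is in the target of rule 2 but the environment (word-finally) is not met → [d].
/a/ (between /d/ and /ɡ/): in an unstressed syllable, so rule 1 applies → [ə].
/ɡ/ (between /a/ and /f/) is in the target of rule 2 but the environment (word-finally) is not met → [ɡ].
/f/ — not in any rule's target class → [f].
/o/ (word-final) fails the environment for rule 1, so it stays [o].

[rəʃfərdəɡˈfo]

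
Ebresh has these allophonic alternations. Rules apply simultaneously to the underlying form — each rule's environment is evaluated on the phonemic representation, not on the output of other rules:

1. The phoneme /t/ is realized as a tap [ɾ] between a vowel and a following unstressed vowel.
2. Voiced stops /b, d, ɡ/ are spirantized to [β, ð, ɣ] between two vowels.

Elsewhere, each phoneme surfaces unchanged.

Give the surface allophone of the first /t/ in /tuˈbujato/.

/t/ (word-initial): rule 1 targets it, but not between a vowel and a following unstressed vowel → unchanged [t].

[t]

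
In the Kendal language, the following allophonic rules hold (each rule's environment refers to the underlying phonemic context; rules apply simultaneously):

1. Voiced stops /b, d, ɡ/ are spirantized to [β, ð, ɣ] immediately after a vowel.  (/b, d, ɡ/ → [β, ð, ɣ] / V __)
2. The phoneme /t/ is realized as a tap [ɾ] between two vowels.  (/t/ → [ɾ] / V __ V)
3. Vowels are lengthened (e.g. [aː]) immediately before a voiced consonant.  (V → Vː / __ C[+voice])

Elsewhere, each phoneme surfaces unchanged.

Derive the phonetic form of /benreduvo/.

/b/ (word-initial) fails the environment for rule 1, so it stays [b].
/e/ — between /b/ and /n/, before a voiced consonant — surfaces as [eː] (rule 3).
/e/ meets the environment for rule 3 (before a voiced consonant) → [eː].
Rule 1 applies to /d/ (between /e/ and /u/: immediately after a vowel) → [ð].
/u/ meets the environment for rule 3 (before a voiced consonant) → [uː].
/o/ — word-final; rule 3 does not apply here → [o].

[beːnreːðuːvo]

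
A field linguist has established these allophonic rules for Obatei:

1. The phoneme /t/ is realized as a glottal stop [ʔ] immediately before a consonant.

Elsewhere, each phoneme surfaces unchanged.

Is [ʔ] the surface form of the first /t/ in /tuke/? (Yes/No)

No

/t/ (word-initial) fails the environment for rule 1, so it stays [t].
The actual realization is [t], not [ʔ].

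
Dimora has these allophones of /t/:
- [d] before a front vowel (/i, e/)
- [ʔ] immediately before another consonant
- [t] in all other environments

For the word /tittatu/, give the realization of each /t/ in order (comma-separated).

[d], [ʔ], [t], [t]

Occurrence 1 (position 1): before a front vowel (/i, e/) → [d].
Occurrence 2 (position 3): immediately before another consonant → [ʔ].
Occurrence 3 (position 4): no conditioning environment matches → elsewhere allophone [t].
Occurrence 4 (position 6): no conditioning environment matches → elsewhere allophone [t].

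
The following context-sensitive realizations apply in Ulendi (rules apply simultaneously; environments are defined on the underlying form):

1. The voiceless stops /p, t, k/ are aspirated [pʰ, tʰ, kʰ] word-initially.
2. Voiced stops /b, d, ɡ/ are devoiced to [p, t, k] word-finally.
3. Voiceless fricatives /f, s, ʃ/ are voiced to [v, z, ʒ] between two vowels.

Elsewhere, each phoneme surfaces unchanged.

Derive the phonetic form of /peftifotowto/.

[pʰeftivotowto]

/p/ — word-initial, word-initially — surfaces as [pʰ] (rule 1).
/e/ (between /p/ and /f/) is unaffected → [e].
/f/ (between /e/ and /t/): rule 3 targets it, but not between two vowels → unchanged [f].
/t/ (between /f/ and /i/) fails the environment for rule 1, so it stays [t].
/i/ (between /t/ and /f/): no rule targets it → [i].
/f/ (between /i/ and /o/): between two vowels, so rule 3 applies → [v].
/o/ stays [o].
/t/ (between /o/ and /o/) is in the target of rule 1 but the environment (word-initially) is not met → [t].
/o/ — not in any rule's target class → [o].
/w/ (between /o/ and /t/) is unaffected → [w].
/t/ (between /w/ and /o/) is in the target of rule 1 but the environment (word-initially) is not met → [t].
/o/ (word-final): no rule targets it → [o].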